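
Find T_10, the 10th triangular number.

The 10th triangular number is n(n+1)/2 with n = 10.
10·11/2 = 110/2 = 55.

55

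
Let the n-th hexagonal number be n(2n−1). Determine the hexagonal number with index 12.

276

12·(2·12 − 1) = 12·23 = 276.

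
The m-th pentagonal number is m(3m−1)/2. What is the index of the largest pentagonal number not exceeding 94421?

Solve n(3n−1)/2 ≤ 94421 for integer n.
n = 251 gives 94376 ≤ 94421, while n = 252 gives 95130 > 94421; so the answer is index 251.

251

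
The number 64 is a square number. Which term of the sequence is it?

We need n² = 64, so n = √64 = 8.

8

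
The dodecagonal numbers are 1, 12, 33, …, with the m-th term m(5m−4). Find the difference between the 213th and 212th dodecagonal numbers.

Consecutive dodecagonal numbers differ by 10n − 9: here 10·213 − 9 = 2121.

2121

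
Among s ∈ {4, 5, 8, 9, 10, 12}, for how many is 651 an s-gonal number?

s = 4: P(4, 25) = 625 and P(4, 26) = 676; 651 is not s-gonal.
s = 5: P(5, 21) = 651. ✓
s = 8: P(8, 15) = 645 and P(8, 16) = 736; 651 is not s-gonal.
s = 9: P(9, 14) = 651. ✓
s = 10: P(10, 13) = 637 and P(10, 14) = 742; 651 is not s-gonal.
s = 12: P(12, 11) = 561 and P(12, 12) = 672; 651 is not s-gonal.
Hits: s ∈ {5, 9} → 2.

2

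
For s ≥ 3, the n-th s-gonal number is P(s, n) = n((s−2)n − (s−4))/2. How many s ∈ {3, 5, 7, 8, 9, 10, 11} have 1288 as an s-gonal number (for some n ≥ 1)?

s = 3: P(3, 50) = 1275 and P(3, 51) = 1326; 1288 is not s-gonal.
s = 5: P(5, 29) = 1247 and P(5, 30) = 1335; 1288 is not s-gonal.
s = 7: P(7, 23) = 1288. ✓
s = 8: P(8, 21) = 1281 and P(8, 22) = 1408; 1288 is not s-gonal.
s = 9: P(9, 19) = 1216 and P(9, 20) = 1350; 1288 is not s-gonal.
s = 10: P(10, 18) = 1242 and P(10, 19) = 1387; 1288 is not s-gonal.
s = 11: P(11, 17) = 1241 and P(11, 18) = 1395; 1288 is not s-gonal.
Hits: s ∈ {7} → 1.

1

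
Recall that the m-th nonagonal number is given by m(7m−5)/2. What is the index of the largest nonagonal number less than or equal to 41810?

Solve n(7n−5)/2 ≤ 41810 for integer n.
n = 109 gives 41311 ≤ 41810, while n = 110 gives 42075 > 41810; so the answer is index 109.

109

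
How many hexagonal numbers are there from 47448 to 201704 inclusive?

The n-th hexagonal number is n(2n−1).
Smallest index with value ≥ 47448: n = 155 (giving 47895).
Largest index with value ≤ 201704: n = 317 (giving 200661).
Indices 155 through 317: 163 terms.

163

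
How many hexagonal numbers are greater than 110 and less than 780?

12

The n-th hexagonal number is n(2n−1).
Smallest index with value > 110: n = 8 (giving 120).
Largest index with value < 780: n = 19 (giving 703).
Indices 8 through 19: 12 terms.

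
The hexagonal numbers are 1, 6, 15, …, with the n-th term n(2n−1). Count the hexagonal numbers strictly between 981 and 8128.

41

The n-th hexagonal number is n(2n−1).
Smallest index with value > 981: n = 23 (giving 1035).
Largest index with value < 8128: n = 63 (giving 7875).
Indices 23 through 63: 41 terms.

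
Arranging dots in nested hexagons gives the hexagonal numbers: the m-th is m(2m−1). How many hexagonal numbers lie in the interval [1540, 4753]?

22

The n-th hexagonal number is n(2n−1).
Smallest index with value ≥ 1540: n = 28 (giving 1540).
Largest index with value ≤ 4753: n = 49 (giving 4753).
Indices 28 through 49: 22 terms.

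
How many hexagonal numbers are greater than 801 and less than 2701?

16

The n-th hexagonal number is n(2n−1).
Smallest index with value > 801: n = 21 (giving 861).
Largest index with value < 2701: n = 36 (giving 2556).
Indices 21 through 36: 16 terms.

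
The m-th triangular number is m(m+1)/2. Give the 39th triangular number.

The 39th triangular number is n(n+1)/2 with n = 39.
39·40/2 = 1560/2 = 780.

780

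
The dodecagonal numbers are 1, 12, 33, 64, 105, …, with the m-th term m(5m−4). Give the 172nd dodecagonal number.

The 172nd dodecagonal number is n(5n−4) with n = 172.
172·(5·172 − 4) = 172·856 = 147232.

147232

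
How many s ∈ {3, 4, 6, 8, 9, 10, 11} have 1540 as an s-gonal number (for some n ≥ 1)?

s = 3: P(3, 55) = 1540. ✓
s = 4: P(4, 39) = 1521 and P(4, 40) = 1600; 1540 is not s-gonal.
s = 6: P(6, 28) = 1540. ✓
s = 8: P(8, 22) = 1408 and P(8, 23) = 1541; 1540 is not s-gonal.
s = 9: P(9, 21) = 1491 and P(9, 22) = 1639; 1540 is not s-gonal.
s = 10: P(10, 20) = 1540. ✓
s = 11: P(11, 18) = 1395 and P(11, 19) = 1558; 1540 is not s-gonal.
Hits: s ∈ {3, 6, 10} → 3.

3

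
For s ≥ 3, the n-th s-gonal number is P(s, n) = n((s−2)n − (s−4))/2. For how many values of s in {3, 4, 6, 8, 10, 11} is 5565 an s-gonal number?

s = 3: P(3, 105) = 5565. ✓
s = 4: P(4, 74) = 5476 and P(4, 75) = 5625; 5565 is not s-gonal.
s = 6: P(6, 53) = 5565. ✓
s = 8: P(8, 43) = 5461 and P(8, 44) = 5720; 5565 is not s-gonal.
s = 10: P(10, 37) = 5365 and P(10, 38) = 5662; 5565 is not s-gonal.
s = 11: P(11, 35) = 5390 and P(11, 36) = 5706; 5565 is not s-gonal.
Hits: s ∈ {3, 6} → 2.

2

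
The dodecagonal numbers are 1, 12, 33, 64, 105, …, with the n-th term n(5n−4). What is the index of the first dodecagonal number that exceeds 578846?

341

Solve n(5n−4) > 578846 for integer n.
The largest n with value ≤ 578846 is 340 (since 576640 ≤ 578846 < 580041), so the first above is n = 341, value 580041.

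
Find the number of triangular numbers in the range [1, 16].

The n-th triangular number is n(n+1)/2.
Smallest index with value ≥ 1: n = 1 (giving 1).
Largest index with value ≤ 16: n = 5 (giving 15).
Indices 1 through 5: 5 terms.

5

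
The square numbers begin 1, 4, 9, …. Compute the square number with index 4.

16

The 4th square number is n² with n = 4.
4² = 16.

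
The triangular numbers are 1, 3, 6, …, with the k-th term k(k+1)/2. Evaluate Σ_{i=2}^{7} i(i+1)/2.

Σ i(i+1)/2 = (Σi² + Σi) / 2 over i = 2..7.
Σi = 28 − 1 = 27 and Σi² = 140 − 1 = 139.
(1·139 + 1·27) / 2 = 166/2 = 83.

83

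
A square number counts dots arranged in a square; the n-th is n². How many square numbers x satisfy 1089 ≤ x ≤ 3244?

24

The n-th square number is n².
Smallest index with value ≥ 1089: n = 33 (giving 1089).
Largest index with value ≤ 3244: n = 56 (giving 3136).
Indices 33 through 56: 24 terms.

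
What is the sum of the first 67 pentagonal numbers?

152626

Σ i(3i−1)/2 = (3Σi² − Σi) / 2 over i = 1..67.
Σi = 2278 and Σi² = 102510.
(3·102510 − 1·2278) / 2 = 305252/2 = 152626.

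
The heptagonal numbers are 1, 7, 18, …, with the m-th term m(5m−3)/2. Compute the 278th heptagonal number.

192793

The 278th heptagonal number is n(5n−3)/2 with n = 278.
278·(5·278 − 3)/2 = 278·1387/2 = 192793.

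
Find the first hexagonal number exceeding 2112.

2145

Solve n(2n−1) > 2112 for integer n.
The largest n with value ≤ 2112 is 32 (since 2016 ≤ 2112 < 2145), so the first above is n = 33, value 2145.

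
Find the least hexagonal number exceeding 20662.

20706

Solve n(2n−1) > 20662 for integer n.
The largest n with value ≤ 20662 is 101 (since 20301 ≤ 20662 < 20706), so the first above is n = 102, value 20706.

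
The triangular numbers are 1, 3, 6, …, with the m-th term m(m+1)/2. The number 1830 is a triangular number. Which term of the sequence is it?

60

Set n(n+1)/2 = 1830, giving n² + n − 3660 = 0.
The discriminant is 1 + 8·1830 = 14641, and √14641 = 121.
So n = (-1 + 121) / 2 = 120/2 = 60.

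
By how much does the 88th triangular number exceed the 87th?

Consecutive triangular numbers differ by n: T_{88} − T_{87} = 88.

88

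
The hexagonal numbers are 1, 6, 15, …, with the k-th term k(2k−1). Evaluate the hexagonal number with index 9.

The 9th hexagonal number is n(2n−1) with n = 9.
9·(2·9 − 1) = 9·17 = 153.

153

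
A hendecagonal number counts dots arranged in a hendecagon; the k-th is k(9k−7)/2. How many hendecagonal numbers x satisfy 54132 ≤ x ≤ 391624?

The n-th hendecagonal number is n(9n−7)/2.
Smallest index with value ≥ 54132: n = 111 (giving 55056).
Largest index with value ≤ 391624: n = 295 (giving 390580).
Indices 111 through 295: 185 terms.

185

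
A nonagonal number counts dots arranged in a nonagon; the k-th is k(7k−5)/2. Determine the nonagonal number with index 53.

53·(7·53 − 5)/2 = 53·366/2 = 53·183 = 9699.

9699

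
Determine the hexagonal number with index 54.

54·(2·54 − 1) = 54·107 = 5778.

5778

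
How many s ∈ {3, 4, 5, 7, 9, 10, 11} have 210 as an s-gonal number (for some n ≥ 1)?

s = 3: P(3, 20) = 210. ✓
s = 4: P(4, 14) = 196 and P(4, 15) = 225; 210 is not s-gonal.
s = 5: P(5, 12) = 210. ✓
s = 7: P(7, 9) = 189 and P(7, 10) = 235; 210 is not s-gonal.
s = 9: P(9, 8) = 204 and P(9, 9) = 261; 210 is not s-gonal.
s = 10: P(10, 7) = 175 and P(10, 8) = 232; 210 is not s-gonal.
s = 11: P(11, 7) = 196 and P(11, 8) = 260; 210 is not s-gonal.
Hits: s ∈ {3, 5} → 2.

2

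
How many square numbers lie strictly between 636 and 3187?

31

The n-th square number is n².
Smallest index with value > 636: n = 26 (giving 676).
Largest index with value < 3187: n = 56 (giving 3136).
Indices 26 through 56: 31 terms.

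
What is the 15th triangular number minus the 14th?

15

Consecutive triangular numbers differ by n: T_{15} − T_{14} = 15.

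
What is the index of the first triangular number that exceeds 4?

Solve n(n+1)/2 > 4 for integer n.
The largest n with value ≤ 4 is 2 (since 3 ≤ 4 < 6), so the first above is n = 3, value 6.

3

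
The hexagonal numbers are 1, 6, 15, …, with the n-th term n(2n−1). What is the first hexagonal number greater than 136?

Solve n(2n−1) > 136 for integer n.
The largest n with value ≤ 136 is 8 (since 120 ≤ 136 < 153), so the first above is n = 9, value 153.

153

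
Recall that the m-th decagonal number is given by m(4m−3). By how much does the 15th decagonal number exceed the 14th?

Consecutive decagonal numbers differ by 8n − 7: here 8·15 − 7 = 113.

113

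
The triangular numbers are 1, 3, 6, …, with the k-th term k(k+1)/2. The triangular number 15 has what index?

5

Set n(n+1)/2 = 15, giving n² + n − 30 = 0.
So n = (-1 + 11) / 2 = 10/2 = 5.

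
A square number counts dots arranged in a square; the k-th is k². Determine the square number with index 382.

The 382nd square number is n² with n = 382.
382² = 145924.

145924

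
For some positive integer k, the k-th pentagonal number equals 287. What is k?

Set n(3n−1)/2 = 287, giving 3n² − n − 574 = 0.
The discriminant is 1 + 24·287 = 6889, and √6889 = 83.
So n = (1 + 83) / 6 = 84/6 = 14.
Check: 14·(3·14 − 1)/2 = 287. ✓

14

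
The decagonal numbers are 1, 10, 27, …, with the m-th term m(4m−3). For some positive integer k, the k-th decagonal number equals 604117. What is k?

389

Set n(4n−3) = 604117, giving 4n² − 3n − 604117 = 0.
So n = (3 + 3109) / 8 = 3112/8 = 389.
Check: 389·(4·389 − 3) = 604117. ✓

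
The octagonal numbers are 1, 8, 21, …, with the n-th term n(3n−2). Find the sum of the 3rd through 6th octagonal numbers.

Σ i(3i−2) = 3Σi² − 2Σi over i = 3..6.
Σi = 21 − 3 = 18 and Σi² = 91 − 5 = 86.
3·86 − 2·18 = 222.

222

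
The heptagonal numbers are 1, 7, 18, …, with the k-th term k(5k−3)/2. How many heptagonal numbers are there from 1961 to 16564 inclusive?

53

The n-th heptagonal number is n(5n−3)/2.
Smallest index with value ≥ 1961: n = 29 (giving 2059).
Largest index with value ≤ 16564: n = 81 (giving 16281).
Indices 29 through 81: 53 terms.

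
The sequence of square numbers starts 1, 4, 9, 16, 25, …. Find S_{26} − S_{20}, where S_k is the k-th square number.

26² = 676 and 20² = 400.
Difference: 676 − 400 = 276.

276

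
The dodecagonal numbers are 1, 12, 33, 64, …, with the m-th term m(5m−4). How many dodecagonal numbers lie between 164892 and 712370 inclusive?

The n-th dodecagonal number is n(5n−4).
Smallest index with value ≥ 164892: n = 182 (giving 164892).
Largest index with value ≤ 712370: n = 377 (giving 709137).
Indices 182 through 377: 196 terms.

196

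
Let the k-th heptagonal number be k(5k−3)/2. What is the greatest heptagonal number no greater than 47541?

Solve n(5n−3)/2 ≤ 47541 for integer n.
n = 138 gives 47403 ≤ 47541, while n = 139 gives 48094 > 47541; so the answer is 47403.

47403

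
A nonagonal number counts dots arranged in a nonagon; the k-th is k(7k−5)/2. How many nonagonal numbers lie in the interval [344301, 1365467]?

The n-th nonagonal number is n(7n−5)/2.
Smallest index with value ≥ 344301: n = 314 (giving 344301).
Largest index with value ≤ 1365467: n = 624 (giving 1361256).
Indices 314 through 624: 311 terms.

311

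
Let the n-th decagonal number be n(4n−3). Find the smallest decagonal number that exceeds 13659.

13747

Solve n(4n−3) > 13659 for integer n.
The largest n with value ≤ 13659 is 58 (since 13282 ≤ 13659 < 13747), so the first above is n = 59, value 13747.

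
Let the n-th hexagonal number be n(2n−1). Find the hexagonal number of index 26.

26·(2·26 − 1) = 26·51 = 1326.

1326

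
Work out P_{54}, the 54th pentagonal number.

4347

The 54th pentagonal number is n(3n−1)/2 with n = 54.
54·(3·54 − 1)/2 = 54·161/2 = 4347.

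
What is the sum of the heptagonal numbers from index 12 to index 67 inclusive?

251692

Σ i(5i−3)/2 = (5Σi² − 3Σi) / 2 over i = 12..67.
Σi = 2278 − 66 = 2212 and Σi² = 102510 − 506 = 102004.
(5·102004 − 3·2212) / 2 = 503384/2 = 251692.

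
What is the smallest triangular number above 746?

Solve n(n+1)/2 > 746 for integer n.
The largest n with value ≤ 746 is 38 (since 741 ≤ 746 < 780), so the first above is n = 39, value 780.

780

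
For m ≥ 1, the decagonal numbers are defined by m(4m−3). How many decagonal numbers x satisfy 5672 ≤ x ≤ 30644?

The n-th decagonal number is n(4n−3).
Smallest index with value ≥ 5672: n = 39 (giving 5967).
Largest index with value ≤ 30644: n = 87 (giving 30015).
Indices 39 through 87: 49 terms.

49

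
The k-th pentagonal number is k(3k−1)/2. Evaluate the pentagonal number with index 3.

The 3rd pentagonal number is n(3n−1)/2 with n = 3.
3·(3·3 − 1)/2 = 3·8/2 = 3·4 = 12.

12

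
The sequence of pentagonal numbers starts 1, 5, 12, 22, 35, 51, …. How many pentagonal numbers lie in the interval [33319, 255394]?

263

The n-th pentagonal number is n(3n−1)/2.
Smallest index with value ≥ 33319: n = 150 (giving 33675).
Largest index with value ≤ 255394: n = 412 (giving 254410).
Indices 150 through 412: 263 terms.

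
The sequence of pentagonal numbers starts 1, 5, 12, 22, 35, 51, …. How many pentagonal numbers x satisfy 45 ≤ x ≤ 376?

The n-th pentagonal number is n(3n−1)/2.
Smallest index with value ≥ 45: n = 6 (giving 51).
Largest index with value ≤ 376: n = 16 (giving 376).
Indices 6 through 16: 11 terms.

11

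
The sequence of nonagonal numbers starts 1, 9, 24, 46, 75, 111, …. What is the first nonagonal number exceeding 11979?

Solve n(7n−5)/2 > 11979 for integer n.
The largest n with value ≤ 11979 is 58 (since 11629 ≤ 11979 < 12036), so the first above is n = 59, value 12036.

12036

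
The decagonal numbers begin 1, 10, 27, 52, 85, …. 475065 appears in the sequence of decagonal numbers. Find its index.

345

Set n(4n−3) = 475065, giving 4n² − 3n − 475065 = 0.
The discriminant is 9 + 16·475065 = 7601049, and √7601049 = 2757.
So n = (3 + 2757) / 8 = 2760/8 = 345.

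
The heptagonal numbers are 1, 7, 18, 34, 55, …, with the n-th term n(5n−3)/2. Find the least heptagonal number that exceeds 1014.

Solve n(5n−3)/2 > 1014 for integer n.
The largest n with value ≤ 1014 is 20 (since 970 ≤ 1014 < 1071), so the first above is n = 21, value 1071.

1071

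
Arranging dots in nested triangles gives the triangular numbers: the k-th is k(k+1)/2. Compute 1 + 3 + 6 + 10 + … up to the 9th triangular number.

165

Σ i(i+1)/2 = (Σi² + Σi) / 2 over i = 1..9.
Σi = 45 and Σi² = 285.
(1·285 + 1·45) / 2 = 330/2 = 165.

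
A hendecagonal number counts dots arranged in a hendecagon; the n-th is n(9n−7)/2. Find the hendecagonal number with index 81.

29241

81·(9·81 − 7)/2 = 81·722/2 = 81·361 = 29241.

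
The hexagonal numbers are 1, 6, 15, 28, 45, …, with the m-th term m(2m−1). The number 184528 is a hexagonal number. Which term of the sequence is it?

304

Set n(2n−1) = 184528, giving 2n² − n − 184528 = 0.
The discriminant is 1 + 8·184528 = 1476225, and √1476225 = 1215.
So n = (1 + 1215) / 4 = 1216/4 = 304.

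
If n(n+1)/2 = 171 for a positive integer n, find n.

Set n(n+1)/2 = 171, giving n² + n − 342 = 0.
So n = (-1 + 37) / 2 = 36/2 = 18.
Check: 18·19/2 = 171. ✓

18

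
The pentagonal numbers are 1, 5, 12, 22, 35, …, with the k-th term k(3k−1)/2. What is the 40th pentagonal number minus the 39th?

Consecutive pentagonal numbers differ by 3n − 2: here 3·40 − 2 = 118.

118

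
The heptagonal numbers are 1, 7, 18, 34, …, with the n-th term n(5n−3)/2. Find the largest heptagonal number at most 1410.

Solve n(5n−3)/2 ≤ 1410 for integer n.
n = 24 gives 1404 ≤ 1410, while n = 25 gives 1525 > 1410; so the answer is 1404.

1404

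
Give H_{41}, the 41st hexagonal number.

3321

41·(2·41 − 1) = 41·81 = 3321.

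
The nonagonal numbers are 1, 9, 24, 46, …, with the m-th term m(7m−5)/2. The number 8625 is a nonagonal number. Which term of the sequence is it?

Set n(7n−5)/2 = 8625, giving 7n² − 5n − 17250 = 0.
The discriminant is 25 + 56·8625 = 483025, and √483025 = 695.
So n = (5 + 695) / 14 = 700/14 = 50.

50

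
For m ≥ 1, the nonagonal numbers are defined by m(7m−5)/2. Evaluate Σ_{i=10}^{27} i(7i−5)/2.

Σ i(7i−5)/2 = (7Σi² − 5Σi) / 2 over i = 10..27.
Σi = 378 − 45 = 333 and Σi² = 6930 − 285 = 6645.
(7·6645 − 5·333) / 2 = 44850/2 = 22425.

22425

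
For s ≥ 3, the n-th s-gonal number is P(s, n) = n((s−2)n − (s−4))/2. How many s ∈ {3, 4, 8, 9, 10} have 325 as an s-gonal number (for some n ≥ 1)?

2

s = 3: P(3, 25) = 325. ✓
s = 4: P(4, 18) = 324 and P(4, 19) = 361; 325 is not s-gonal.
s = 8: P(8, 10) = 280 and P(8, 11) = 341; 325 is not s-gonal.
s = 9: P(9, 10) = 325. ✓
s = 10: P(10, 9) = 297 and P(10, 10) = 370; 325 is not s-gonal.
Hits: s ∈ {3, 9} → 2.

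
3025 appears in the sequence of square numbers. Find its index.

55

We need n² = 3025, so n = √3025 = 55.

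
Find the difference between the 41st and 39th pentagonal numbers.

239

41·(3·41 − 1)/2 = 2501 and 39·(3·39 − 1)/2 = 2262.
Difference: 2501 − 2262 = 239.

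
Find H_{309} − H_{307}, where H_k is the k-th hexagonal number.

2462

309·(2·309 − 1) = 190653 and 307·(2·307 − 1) = 188191.
Difference: 190653 − 188191 = 2462.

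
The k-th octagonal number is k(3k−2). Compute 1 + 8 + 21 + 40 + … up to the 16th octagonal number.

4216

Σ i(3i−2) = 3Σi² − 2Σi over i = 1..16.
Σi = 136 and Σi² = 1496.
3·1496 − 2·136 = 4216.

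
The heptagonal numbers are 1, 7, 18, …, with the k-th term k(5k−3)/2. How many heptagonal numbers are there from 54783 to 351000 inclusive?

The n-th heptagonal number is n(5n−3)/2.
Smallest index with value ≥ 54783: n = 149 (giving 55279).
Largest index with value ≤ 351000: n = 375 (giving 351000).
Indices 149 through 375: 227 terms.

227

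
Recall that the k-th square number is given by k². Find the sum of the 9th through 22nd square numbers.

3591

Σ_{i=9}^{22} i² = 3795 − 204 = 3591.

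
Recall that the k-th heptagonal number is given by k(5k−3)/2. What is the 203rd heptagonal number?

The 203rd heptagonal number is n(5n−3)/2 with n = 203.
203·(5·203 − 3)/2 = 203·1012/2 = 203·506 = 102718.

102718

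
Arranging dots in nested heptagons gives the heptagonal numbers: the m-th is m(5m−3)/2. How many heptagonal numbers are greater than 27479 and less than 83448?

77

The n-th heptagonal number is n(5n−3)/2.
Smallest index with value > 27479: n = 106 (giving 27931).
Largest index with value < 83448: n = 182 (giving 82537).
Indices 106 through 182: 77 terms.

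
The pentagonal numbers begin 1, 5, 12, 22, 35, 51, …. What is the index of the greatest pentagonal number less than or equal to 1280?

29

Solve n(3n−1)/2 ≤ 1280 for integer n.
n = 29 gives 1247 ≤ 1280, while n = 30 gives 1335 > 1280; so the answer is index 29.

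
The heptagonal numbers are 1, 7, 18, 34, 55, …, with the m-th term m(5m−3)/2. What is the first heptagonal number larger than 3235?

3367

Solve n(5n−3)/2 > 3235 for integer n.
The largest n with value ≤ 3235 is 36 (since 3186 ≤ 3235 < 3367), so the first above is n = 37, value 3367.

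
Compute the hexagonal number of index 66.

8646

66·(2·66 − 1) = 66·131 = 8646.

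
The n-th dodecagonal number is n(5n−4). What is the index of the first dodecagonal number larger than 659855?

364

Solve n(5n−4) > 659855 for integer n.
The largest n with value ≤ 659855 is 363 (since 657393 ≤ 659855 < 661024), so the first above is n = 364, value 661024.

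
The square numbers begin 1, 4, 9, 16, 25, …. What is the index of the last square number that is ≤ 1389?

Solve n² ≤ 1389 for integer n.
n = 37 gives 1369 ≤ 1389, while n = 38 gives 1444 > 1389; so the answer is index 37.

37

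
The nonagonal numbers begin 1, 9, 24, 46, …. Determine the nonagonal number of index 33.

3729

The 33rd nonagonal number is n(7n−5)/2 with n = 33.
33·(7·33 − 5)/2 = 33·226/2 = 33·113 = 3729.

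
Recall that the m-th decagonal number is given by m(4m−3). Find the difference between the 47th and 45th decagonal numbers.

47·(4·47 − 3) = 8695 and 45·(4·45 − 3) = 7965.
Difference: 8695 − 7965 = 730.

730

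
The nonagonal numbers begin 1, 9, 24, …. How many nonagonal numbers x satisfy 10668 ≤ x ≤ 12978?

6

The n-th nonagonal number is n(7n−5)/2.
Smallest index with value ≥ 10668: n = 56 (giving 10836).
Largest index with value ≤ 12978: n = 61 (giving 12871).
Indices 56 through 61: 6 terms.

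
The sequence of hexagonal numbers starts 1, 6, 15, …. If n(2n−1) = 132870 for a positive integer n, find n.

258

Set n(2n−1) = 132870, giving 2n² − n − 132870 = 0.
The discriminant is 1 + 8·132870 = 1062961, and √1062961 = 1031.
So n = (1 + 1031) / 4 = 1032/4 = 258.
Check: 258·(2·258 − 1) = 132870. ✓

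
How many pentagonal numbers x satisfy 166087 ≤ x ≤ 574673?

287

The n-th pentagonal number is n(3n−1)/2.
Smallest index with value ≥ 166087: n = 333 (giving 166167).
Largest index with value ≤ 574673: n = 619 (giving 574432).
Indices 333 through 619: 287 terms.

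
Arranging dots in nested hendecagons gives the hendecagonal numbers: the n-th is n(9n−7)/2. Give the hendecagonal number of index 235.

The 235th hendecagonal number is n(9n−7)/2 with n = 235.
235·(9·235 − 7)/2 = 235·2108/2 = 235·1054 = 247690.

247690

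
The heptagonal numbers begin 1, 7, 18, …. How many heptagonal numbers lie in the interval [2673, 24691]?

The n-th heptagonal number is n(5n−3)/2.
Smallest index with value ≥ 2673: n = 33 (giving 2673).
Largest index with value ≤ 24691: n = 99 (giving 24354).
Indices 33 through 99: 67 terms.

67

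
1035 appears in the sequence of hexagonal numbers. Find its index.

Set n(2n−1) = 1035, giving 2n² − n − 1035 = 0.
The discriminant is 1 + 8·1035 = 8281, and √8281 = 91.
So n = (1 + 91) / 4 = 92/4 = 23.

23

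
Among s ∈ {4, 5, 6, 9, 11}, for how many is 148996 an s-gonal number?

s = 4: P(4, 386) = 148996. ✓
s = 5: P(5, 315) = 148680 and P(5, 316) = 149626; 148996 is not s-gonal.
s = 6: P(6, 273) = 148785 and P(6, 274) = 149878; 148996 is not s-gonal.
s = 9: P(9, 206) = 148011 and P(9, 207) = 149454; 148996 is not s-gonal.
s = 11: P(11, 182) = 148421 and P(11, 183) = 150060; 148996 is not s-gonal.
Hits: s ∈ {4} → 1.

1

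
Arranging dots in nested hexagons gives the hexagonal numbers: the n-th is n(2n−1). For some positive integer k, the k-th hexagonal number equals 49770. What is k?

Set n(2n−1) = 49770, giving 2n² − n − 49770 = 0.
The discriminant is 1 + 8·49770 = 398161, and √398161 = 631.
So n = (1 + 631) / 4 = 632/4 = 158.

158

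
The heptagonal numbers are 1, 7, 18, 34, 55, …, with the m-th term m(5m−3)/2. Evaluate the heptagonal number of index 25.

25·(5·25 − 3)/2 = 25·122/2 = 25·61 = 1525.

1525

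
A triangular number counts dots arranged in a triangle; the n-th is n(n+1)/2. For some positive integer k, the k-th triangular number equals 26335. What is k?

Set n(n+1)/2 = 26335, giving n² + n − 52670 = 0.
The discriminant is 1 + 8·26335 = 210681, and √210681 = 459.
So n = (-1 + 459) / 2 = 458/2 = 229.
Check: 229·230/2 = 26335. ✓

229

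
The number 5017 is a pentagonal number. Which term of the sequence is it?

58

Set n(3n−1)/2 = 5017, giving 3n² − n − 10034 = 0.
The discriminant is 1 + 24·5017 = 120409, and √120409 = 347.
So n = (1 + 347) / 6 = 348/6 = 58.
Check: 58·(3·58 − 1)/2 = 5017. ✓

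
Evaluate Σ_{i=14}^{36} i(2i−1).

Σ i(2i−1) = 2Σi² − Σi over i = 14..36.
Σi = 666 − 91 = 575 and Σi² = 16206 − 819 = 15387.
2·15387 − 1·575 = 30199.

30199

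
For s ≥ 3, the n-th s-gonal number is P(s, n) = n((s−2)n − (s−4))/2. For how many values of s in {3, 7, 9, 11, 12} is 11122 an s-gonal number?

1

s = 3: P(3, 148) = 11026 and P(3, 149) = 11175; 11122 is not s-gonal.
s = 7: P(7, 67) = 11122. ✓
s = 9: P(9, 56) = 10836 and P(9, 57) = 11229; 11122 is not s-gonal.
s = 11: P(11, 50) = 11075 and P(11, 51) = 11526; 11122 is not s-gonal.
s = 12: P(12, 47) = 10857 and P(12, 48) = 11328; 11122 is not s-gonal.
Hits: s ∈ {7} → 1.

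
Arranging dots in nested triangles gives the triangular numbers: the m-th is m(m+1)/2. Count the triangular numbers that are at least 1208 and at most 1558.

7

The n-th triangular number is n(n+1)/2.
Smallest index with value ≥ 1208: n = 49 (giving 1225).
Largest index with value ≤ 1558: n = 55 (giving 1540).
Indices 49 through 55: 7 terms.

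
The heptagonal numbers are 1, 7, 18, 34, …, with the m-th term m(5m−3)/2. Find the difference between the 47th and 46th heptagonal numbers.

231

Consecutive heptagonal numbers differ by 5n − 4: here 5·47 − 4 = 231.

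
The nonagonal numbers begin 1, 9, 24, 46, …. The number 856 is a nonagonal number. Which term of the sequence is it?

Set n(7n−5)/2 = 856, giving 7n² − 5n − 1712 = 0.
The discriminant is 25 + 56·856 = 47961, and √47961 = 219.
So n = (5 + 219) / 14 = 224/14 = 16.
Check: 16·(7·16 − 5)/2 = 856. ✓

16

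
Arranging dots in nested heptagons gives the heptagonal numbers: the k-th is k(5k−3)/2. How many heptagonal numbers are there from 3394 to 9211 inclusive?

24

The n-th heptagonal number is n(5n−3)/2.
Smallest index with value ≥ 3394: n = 38 (giving 3553).
Largest index with value ≤ 9211: n = 61 (giving 9211).
Indices 38 through 61: 24 terms.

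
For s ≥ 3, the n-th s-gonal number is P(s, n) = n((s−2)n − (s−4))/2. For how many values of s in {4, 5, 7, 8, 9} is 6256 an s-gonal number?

1

s = 4: P(4, 79) = 6241 and P(4, 80) = 6400; 6256 is not s-gonal.
s = 5: P(5, 64) = 6112 and P(5, 65) = 6305; 6256 is not s-gonal.
s = 7: P(7, 50) = 6175 and P(7, 51) = 6426; 6256 is not s-gonal.
s = 8: P(8, 46) = 6256. ✓
s = 9: P(9, 42) = 6069 and P(9, 43) = 6364; 6256 is not s-gonal.
Hits: s ∈ {8} → 1.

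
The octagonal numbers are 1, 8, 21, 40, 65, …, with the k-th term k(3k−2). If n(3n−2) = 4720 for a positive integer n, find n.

Set n(3n−2) = 4720, giving 3n² − 2n − 4720 = 0.
The discriminant is 4 + 12·4720 = 56644, and √56644 = 238.
So n = (2 + 238) / 6 = 240/6 = 40.

40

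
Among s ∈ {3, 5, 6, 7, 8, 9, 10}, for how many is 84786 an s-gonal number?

s = 3: P(3, 411) = 84666 and P(3, 412) = 85078; 84786 is not s-gonal.
s = 5: P(5, 237) = 84135 and P(5, 238) = 84847; 84786 is not s-gonal.
s = 6: P(6, 206) = 84666 and P(6, 207) = 85491; 84786 is not s-gonal.
s = 7: P(7, 184) = 84364 and P(7, 185) = 85285; 84786 is not s-gonal.
s = 8: P(8, 168) = 84336 and P(8, 169) = 85345; 84786 is not s-gonal.
s = 9: P(9, 156) = 84786. ✓
s = 10: P(10, 145) = 83665 and P(10, 146) = 84826; 84786 is not s-gonal.
Hits: s ∈ {9} → 1.

1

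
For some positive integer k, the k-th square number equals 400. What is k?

We need n² = 400, so n = √400 = 20.

20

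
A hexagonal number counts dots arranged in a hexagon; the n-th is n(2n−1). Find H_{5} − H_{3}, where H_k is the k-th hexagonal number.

5·(2·5 − 1) = 45 and 3·(2·3 − 1) = 15.
Difference: 45 − 15 = 30.

30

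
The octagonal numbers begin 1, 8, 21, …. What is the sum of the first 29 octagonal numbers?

24795

Σ i(3i−2) = 3Σi² − 2Σi over i = 1..29.
Σi = 435 and Σi² = 8555.
3·8555 − 2·435 = 24795.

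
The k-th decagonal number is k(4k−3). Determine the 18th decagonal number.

The 18th decagonal number is n(4n−3) with n = 18.
18·(4·18 − 3) = 18·69 = 1242.

1242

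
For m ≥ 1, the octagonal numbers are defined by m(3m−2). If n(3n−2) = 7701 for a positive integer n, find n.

Set n(3n−2) = 7701, giving 3n² − 2n − 7701 = 0.
The discriminant is 4 + 12·7701 = 92416, and √92416 = 304.
So n = (2 + 304) / 6 = 306/6 = 51.
Check: 51·(3·51 − 2) = 7701. ✓

51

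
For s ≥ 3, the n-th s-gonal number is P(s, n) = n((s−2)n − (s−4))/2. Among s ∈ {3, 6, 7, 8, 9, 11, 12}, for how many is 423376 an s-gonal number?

s = 3: P(3, 919) = 422740 and P(3, 920) = 423660; 423376 is not s-gonal.
s = 6: P(6, 460) = 422740 and P(6, 461) = 424581; 423376 is not s-gonal.
s = 7: P(7, 411) = 421686 and P(7, 412) = 423742; 423376 is not s-gonal.
s = 8: P(8, 376) = 423376. ✓
s = 9: P(9, 348) = 422994 and P(9, 349) = 425431; 423376 is not s-gonal.
s = 11: P(11, 307) = 423046 and P(11, 308) = 425810; 423376 is not s-gonal.
s = 12: P(12, 291) = 422241 and P(12, 292) = 425152; 423376 is not s-gonal.
Hits: s ∈ {8} → 1.

1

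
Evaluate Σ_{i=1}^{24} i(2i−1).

9500

Σ i(2i−1) = 2Σi² − Σi over i = 1..24.
Σi = 300 and Σi² = 4900.
2·4900 − 1·300 = 9500.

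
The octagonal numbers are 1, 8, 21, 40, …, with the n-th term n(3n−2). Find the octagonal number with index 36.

36·(3·36 − 2) = 36·106 = 3816.

3816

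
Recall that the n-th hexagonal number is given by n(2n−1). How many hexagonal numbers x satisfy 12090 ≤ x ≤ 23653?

The n-th hexagonal number is n(2n−1).
Smallest index with value ≥ 12090: n = 78 (giving 12090).
Largest index with value ≤ 23653: n = 109 (giving 23653).
Indices 78 through 109: 32 terms.

32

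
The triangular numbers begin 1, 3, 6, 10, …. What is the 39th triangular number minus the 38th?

Consecutive triangular numbers differ by n: T_{39} − T_{38} = 39.

39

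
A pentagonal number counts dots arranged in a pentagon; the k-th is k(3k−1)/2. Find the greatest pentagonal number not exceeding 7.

Solve n(3n−1)/2 ≤ 7 for integer n.
n = 2 gives 5 ≤ 7, while n = 3 gives 12 > 7; so the answer is 5.

5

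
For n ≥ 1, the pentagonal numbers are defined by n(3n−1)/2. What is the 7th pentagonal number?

The 7th pentagonal number is n(3n−1)/2 with n = 7.
7·(3·7 − 1)/2 = 7·20/2 = 7·10 = 70.

70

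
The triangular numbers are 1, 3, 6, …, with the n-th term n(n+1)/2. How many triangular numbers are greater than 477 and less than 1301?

20

The n-th triangular number is n(n+1)/2.
Smallest index with value > 477: n = 31 (giving 496).
Largest index with value < 1301: n = 50 (giving 1275).
Indices 31 through 50: 20 terms.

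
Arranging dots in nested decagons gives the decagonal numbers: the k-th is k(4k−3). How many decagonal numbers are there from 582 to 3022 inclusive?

15

The n-th decagonal number is n(4n−3).
Smallest index with value ≥ 582: n = 13 (giving 637).
Largest index with value ≤ 3022: n = 27 (giving 2835).
Indices 13 through 27: 15 terms.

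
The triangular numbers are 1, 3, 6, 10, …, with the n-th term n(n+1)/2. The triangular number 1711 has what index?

58

Set n(n+1)/2 = 1711, giving n² + n − 3422 = 0.
So n = (-1 + 117) / 2 = 116/2 = 58.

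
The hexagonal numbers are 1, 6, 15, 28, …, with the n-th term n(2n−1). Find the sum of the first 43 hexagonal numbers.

53922

Σ i(2i−1) = 2Σi² − Σi over i = 1..43.
Σi = 946 and Σi² = 27434.
2·27434 − 1·946 = 53922.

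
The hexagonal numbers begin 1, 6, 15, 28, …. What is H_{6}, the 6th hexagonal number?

6·(2·6 − 1) = 6·11 = 66.

66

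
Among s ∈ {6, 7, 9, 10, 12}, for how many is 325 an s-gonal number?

s = 6: P(6, 13) = 325. ✓
s = 7: P(7, 11) = 286 and P(7, 12) = 342; 325 is not s-gonal.
s = 9: P(9, 10) = 325. ✓
s = 10: P(10, 9) = 297 and P(10, 10) = 370; 325 is not s-gonal.
s = 12: P(12, 8) = 288 and P(12, 9) = 369; 325 is not s-gonal.
Hits: s ∈ {6, 9} → 2.

2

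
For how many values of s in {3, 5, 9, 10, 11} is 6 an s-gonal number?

s = 3: P(3, 3) = 6. ✓
s = 5: P(5, 2) = 5 and P(5, 3) = 12; 6 is not s-gonal.
s = 9: P(9, 1) = 1 and P(9, 2) = 9; 6 is not s-gonal.
s = 10: P(10, 1) = 1 and P(10, 2) = 10; 6 is not s-gonal.
s = 11: P(11, 1) = 1 and P(11, 2) = 11; 6 is not s-gonal.
Hits: s ∈ {3} → 1.

1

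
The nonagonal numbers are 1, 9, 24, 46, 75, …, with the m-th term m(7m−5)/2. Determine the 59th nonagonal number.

The 59th nonagonal number is n(7n−5)/2 with n = 59.
59·(7·59 − 5)/2 = 59·408/2 = 59·204 = 12036.

12036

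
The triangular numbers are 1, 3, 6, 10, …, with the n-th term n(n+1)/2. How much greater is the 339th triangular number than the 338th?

Consecutive triangular numbers differ by n: T_{339} − T_{338} = 339.

339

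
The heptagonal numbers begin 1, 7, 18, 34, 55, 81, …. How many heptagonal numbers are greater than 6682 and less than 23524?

45

The n-th heptagonal number is n(5n−3)/2.
Smallest index with value > 6682: n = 53 (giving 6943).
Largest index with value < 23524: n = 97 (giving 23377).
Indices 53 through 97: 45 terms.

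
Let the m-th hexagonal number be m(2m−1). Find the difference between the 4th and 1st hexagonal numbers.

27

4·(2·4 − 1) = 28 and 1·(2·1 − 1) = 1.
Difference: 28 − 1 = 27.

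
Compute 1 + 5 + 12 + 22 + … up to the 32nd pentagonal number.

Σ i(3i−1)/2 = (3Σi² − Σi) / 2 over i = 1..32.
Σi = 528 and Σi² = 11440.
(3·11440 − 1·528) / 2 = 33792/2 = 16896.

16896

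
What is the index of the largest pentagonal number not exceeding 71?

7

Solve n(3n−1)/2 ≤ 71 for integer n.
n = 7 gives 70 ≤ 71, while n = 8 gives 92 > 71; so the answer is index 7.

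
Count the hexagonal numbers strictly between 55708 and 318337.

232

The n-th hexagonal number is n(2n−1).
Smallest index with value > 55708: n = 168 (giving 56280).
Largest index with value < 318337: n = 399 (giving 318003).
Indices 168 through 399: 232 terms.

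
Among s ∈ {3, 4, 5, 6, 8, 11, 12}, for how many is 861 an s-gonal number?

s = 3: P(3, 41) = 861. ✓
s = 4: P(4, 29) = 841 and P(4, 30) = 900; 861 is not s-gonal.
s = 5: P(5, 24) = 852 and P(5, 25) = 925; 861 is not s-gonal.
s = 6: P(6, 21) = 861. ✓
s = 8: P(8, 17) = 833 and P(8, 18) = 936; 861 is not s-gonal.
s = 11: P(11, 14) = 833 and P(11, 15) = 960; 861 is not s-gonal.
s = 12: P(12, 13) = 793 and P(12, 14) = 924; 861 is not s-gonal.
Hits: s ∈ {3, 6} → 2.

2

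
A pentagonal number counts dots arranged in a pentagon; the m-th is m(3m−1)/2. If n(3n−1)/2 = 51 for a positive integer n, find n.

6

Set n(3n−1)/2 = 51, giving 3n² − n − 102 = 0.
The discriminant is 1 + 24·51 = 1225, and √1225 = 35.
So n = (1 + 35) / 6 = 36/6 = 6.
Check: 6·(3·6 − 1)/2 = 51. ✓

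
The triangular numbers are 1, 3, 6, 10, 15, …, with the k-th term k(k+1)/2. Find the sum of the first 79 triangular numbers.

Σ i(i+1)/2 = (Σi² + Σi) / 2 over i = 1..79.
Σi = 3160 and Σi² = 167480.
(1·167480 + 1·3160) / 2 = 170640/2 = 85320.

85320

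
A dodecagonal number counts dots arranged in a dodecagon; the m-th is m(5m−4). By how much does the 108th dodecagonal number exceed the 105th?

108·(5·108 − 4) = 57888 and 105·(5·105 − 4) = 54705.
Difference: 57888 − 54705 = 3183.

3183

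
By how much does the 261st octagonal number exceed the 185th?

261·(3·261 − 2) = 203841 and 185·(3·185 − 2) = 102305.
Difference: 203841 − 102305 = 101536.

101536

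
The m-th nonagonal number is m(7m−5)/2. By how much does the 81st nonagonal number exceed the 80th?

Consecutive nonagonal numbers differ by 7n − 6: here 7·81 − 6 = 561.

561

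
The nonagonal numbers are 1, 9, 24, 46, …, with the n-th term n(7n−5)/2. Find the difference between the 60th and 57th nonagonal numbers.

1221

60·(7·60 − 5)/2 = 12450 and 57·(7·57 − 5)/2 = 11229.
Difference: 12450 − 11229 = 1221.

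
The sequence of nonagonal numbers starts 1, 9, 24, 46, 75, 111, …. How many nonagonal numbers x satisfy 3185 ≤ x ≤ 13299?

32

The n-th nonagonal number is n(7n−5)/2.
Smallest index with value ≥ 3185: n = 31 (giving 3286).
Largest index with value ≤ 13299: n = 62 (giving 13299).
Indices 31 through 62: 32 terms.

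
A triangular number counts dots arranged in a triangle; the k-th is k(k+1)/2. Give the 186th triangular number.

17391

The 186th triangular number is n(n+1)/2 with n = 186.
186·187/2 = 34782/2 = 17391.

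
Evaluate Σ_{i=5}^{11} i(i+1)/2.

Σ i(i+1)/2 = (Σi² + Σi) / 2 over i = 5..11.
Σi = 66 − 10 = 56 and Σi² = 506 − 30 = 476.
(1·476 + 1·56) / 2 = 532/2 = 266.

266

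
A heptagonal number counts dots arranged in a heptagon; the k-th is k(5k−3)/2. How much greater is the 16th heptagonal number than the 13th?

16·(5·16 − 3)/2 = 616 and 13·(5·13 − 3)/2 = 403.
Difference: 616 − 403 = 213.

213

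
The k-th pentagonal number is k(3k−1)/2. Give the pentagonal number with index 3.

12

The 3rd pentagonal number is n(3n−1)/2 with n = 3.
3·(3·3 − 1)/2 = 3·8/2 = 3·4 = 12.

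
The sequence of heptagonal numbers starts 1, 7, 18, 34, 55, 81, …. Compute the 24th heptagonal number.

The 24th heptagonal number is n(5n−3)/2 with n = 24.
24·(5·24 − 3)/2 = 24·117/2 = 1404.

1404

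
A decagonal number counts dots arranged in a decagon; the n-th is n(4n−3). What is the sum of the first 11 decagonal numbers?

Σ i(4i−3) = 4Σi² − 3Σi over i = 1..11.
Σi = 66 and Σi² = 506.
4·506 − 3·66 = 1826.

1826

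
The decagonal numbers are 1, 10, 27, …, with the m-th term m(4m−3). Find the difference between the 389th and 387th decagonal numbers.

389·(4·389 − 3) = 604117 and 387·(4·387 − 3) = 597915.
Difference: 604117 − 597915 = 6202.

6202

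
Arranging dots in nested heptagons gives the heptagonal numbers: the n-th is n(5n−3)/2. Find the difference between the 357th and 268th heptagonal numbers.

138929

357·(5·357 − 3)/2 = 318087 and 268·(5·268 − 3)/2 = 179158.
Difference: 318087 − 179158 = 138929.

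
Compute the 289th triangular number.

The 289th triangular number is n(n+1)/2 with n = 289.
289·290/2 = 83810/2 = 41905.

41905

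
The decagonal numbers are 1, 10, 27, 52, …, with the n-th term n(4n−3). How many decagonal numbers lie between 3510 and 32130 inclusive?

The n-th decagonal number is n(4n−3).
Smallest index with value ≥ 3510: n = 30 (giving 3510).
Largest index with value ≤ 32130: n = 90 (giving 32130).
Indices 30 through 90: 61 terms.

61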